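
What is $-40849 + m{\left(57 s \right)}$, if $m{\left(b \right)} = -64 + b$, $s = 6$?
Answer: $-40571$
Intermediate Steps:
$-40849 + m{\left(57 s \right)} = -40849 + \left(-64 + 57 \cdot 6\right) = -40849 + \left(-64 + 342\right) = -40849 + 278 = -40571$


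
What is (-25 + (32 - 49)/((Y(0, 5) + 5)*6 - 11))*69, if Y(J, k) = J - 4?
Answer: -7452/5 ≈ -1490.4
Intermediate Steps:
Y(J, k) = -4 + J
(-25 + (32 - 49)/((Y(0, 5) + 5)*6 - 11))*69 = (-25 + (32 - 49)/(((-4 + 0) + 5)*6 - 11))*69 = (-25 - 17/((-4 + 5)*6 - 11))*69 = (-25 - 17/(1*6 - 11))*69 = (-25 - 17/(6 - 11))*69 = (-25 - 17/(-5))*69 = (-25 - 17*(-⅕))*69 = (-25 + 17/5)*69 = -108/5*69 = -7452/5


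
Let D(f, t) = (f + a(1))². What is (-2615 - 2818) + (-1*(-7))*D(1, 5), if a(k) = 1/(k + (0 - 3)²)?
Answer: -542453/100 ≈ -5424.5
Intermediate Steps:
a(k) = 1/(9 + k) (a(k) = 1/(k + (-3)²) = 1/(k + 9) = 1/(9 + k))
D(f, t) = (⅒ + f)² (D(f, t) = (f + 1/(9 + 1))² = (f + 1/10)² = (f + ⅒)² = (⅒ + f)²)
(-2615 - 2818) + (-1*(-7))*D(1, 5) = (-2615 - 2818) + (-1*(-7))*((1 + 10*1)²/100) = -5433 + 7*((1 + 10)²/100) = -5433 + 7*((1/100)*11²) = -5433 + 7*((1/100)*121) = -5433 + 7*(121/100) = -5433 + 847/100 = -542453/100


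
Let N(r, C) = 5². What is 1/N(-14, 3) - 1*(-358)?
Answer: 8951/25 ≈ 358.04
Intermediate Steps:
N(r, C) = 25
1/N(-14, 3) - 1*(-358) = 1/25 - 1*(-358) = 1/25 + 358 = 8951/25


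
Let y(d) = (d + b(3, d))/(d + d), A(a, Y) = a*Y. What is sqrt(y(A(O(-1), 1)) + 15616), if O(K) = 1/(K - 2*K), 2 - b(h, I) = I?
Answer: sqrt(15617) ≈ 124.97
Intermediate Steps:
b(h, I) = 2 - I
O(K) = -1/K (O(K) = 1/(-K) = -1/K)
A(a, Y) = Y*a
y(d) = 1/d (y(d) = (d + (2 - d))/(d + d) = 2/((2*d)) = 2*(1/(2*d)) = 1/d)
sqrt(y(A(O(-1), 1)) + 15616) = sqrt(1/(1*(-1/(-1))) + 15616) = sqrt(1/(1*(-1*(-1))) + 15616) = sqrt(1/(1*1) + 15616) = sqrt(1/1 + 15616) = sqrt(1 + 15616) = sqrt(15617)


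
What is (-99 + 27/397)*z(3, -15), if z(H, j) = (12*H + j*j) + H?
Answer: -10368864/397 ≈ -26118.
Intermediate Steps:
z(H, j) = j**2 + 13*H (z(H, j) = (12*H + j**2) + H = (j**2 + 12*H) + H = j**2 + 13*H)
(-99 + 27/397)*z(3, -15) = (-99 + 27/397)*((-15)**2 + 13*3) = (-99 + 27*(1/397))*(225 + 39) = (-99 + 27/397)*264 = -39276/397*264 = -10368864/397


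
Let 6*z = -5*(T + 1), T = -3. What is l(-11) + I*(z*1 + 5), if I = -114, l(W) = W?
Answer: -771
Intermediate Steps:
z = 5/3 (z = (-5*(-3 + 1))/6 = (-5*(-2))/6 = (1/6)*10 = 5/3 ≈ 1.6667)
l(-11) + I*(z*1 + 5) = -11 - 114*((5/3)*1 + 5) = -11 - 114*(5/3 + 5) = -11 - 114*20/3 = -11 - 760 = -771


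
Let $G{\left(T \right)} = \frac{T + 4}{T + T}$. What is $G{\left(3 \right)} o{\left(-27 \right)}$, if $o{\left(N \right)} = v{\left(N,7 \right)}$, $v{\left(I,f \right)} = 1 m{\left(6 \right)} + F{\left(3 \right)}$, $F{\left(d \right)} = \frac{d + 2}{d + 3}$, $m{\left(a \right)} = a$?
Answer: $\frac{287}{36} \approx 7.9722$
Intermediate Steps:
$F{\left(d \right)} = \frac{2 + d}{3 + d}$
$v{\left(I,f \right)} = \frac{41}{6}$ ($v{\left(I,f \right)} = 1 \cdot 6 + \frac{2 + 3}{3 + 3} = 6 + \frac{1}{6} \cdot 5 = 6 + \frac{5}{6} = \frac{41}{6}$)
$o{\left(N \right)} = \frac{41}{6}$
$G{\left(T \right)} = \frac{4 + T}{2 T}$
$G{\left(3 \right)} o{\left(-27 \right)} = \frac{4 + 3}{2 \cdot 3} \cdot \frac{41}{6} = \frac{1}{2} \cdot \frac{1}{3} \cdot 7 \cdot \frac{41}{6} = \frac{7}{6} \cdot \frac{41}{6} = \frac{287}{36}$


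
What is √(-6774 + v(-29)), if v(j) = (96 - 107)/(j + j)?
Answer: I*√22787098/58 ≈ 82.303*I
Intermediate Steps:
v(j) = -11/(2*j) (v(j) = -11*1/(2*j) = -11/(2*j))
√(-6774 + v(-29)) = √(-6774 - 11/2/(-29)) = √(-6774 - 11/2*(-1/29)) = √(-6774 + 11/58) = √(-392881/58) = I*√22787098/58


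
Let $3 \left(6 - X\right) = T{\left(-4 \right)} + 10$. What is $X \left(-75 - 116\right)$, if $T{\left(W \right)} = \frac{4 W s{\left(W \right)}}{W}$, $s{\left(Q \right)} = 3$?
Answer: $\frac{764}{3} \approx 254.67$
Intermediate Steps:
$T{\left(W \right)} = 12$ ($T{\left(W \right)} = \frac{4 W 3}{W} = \frac{12 W}{W} = 12$)
$X = - \frac{4}{3}$ ($X = 6 - \frac{12 + 10}{3} = 6 - \frac{22}{3} = - \frac{4}{3} \approx -1.3333$)
$X \left(-75 - 116\right) = - \frac{4 \left(-75 - 116\right)}{3} = \left(- \frac{4}{3}\right) \left(-191\right) = \frac{764}{3}$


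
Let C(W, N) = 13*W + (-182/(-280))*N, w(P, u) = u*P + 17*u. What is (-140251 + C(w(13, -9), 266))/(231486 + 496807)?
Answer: -1435881/7282930 ≈ -0.19716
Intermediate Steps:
w(P, u) = 17*u + P*u (w(P, u) = P*u + 17*u = 17*u + P*u)
C(W, N) = 13*W + 13*N/20 (C(W, N) = 13*W + (-182*(-1/280))*N = 13*W + 13*N/20)
(-140251 + C(w(13, -9), 266))/(231486 + 496807) = (-140251 + (13*(-9*(17 + 13)) + (13/20)*266))/(231486 + 496807) = (-140251 + (13*(-9*30) + 1729/10))/728293 = (-140251 + (13*(-270) + 1729/10))*(1/728293) = (-140251 + (-3510 + 1729/10))*(1/728293) = (-140251 - 33371/10)*(1/728293) = -1435881/10*1/728293 = -1435881/7282930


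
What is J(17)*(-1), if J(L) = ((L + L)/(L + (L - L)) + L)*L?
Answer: -323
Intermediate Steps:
J(L) = L*(2 + L) (J(L) = ((2*L)/(L + 0) + L)*L = ((2*L)/L + L)*L = (2 + L)*L = L*(2 + L))
J(17)*(-1) = (17*(2 + 17))*(-1) = (17*19)*(-1) = 323*(-1) = -323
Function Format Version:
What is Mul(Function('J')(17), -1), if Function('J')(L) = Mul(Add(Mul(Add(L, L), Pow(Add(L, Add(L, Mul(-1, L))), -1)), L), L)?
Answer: -323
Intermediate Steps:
Function('J')(L) = Mul(L, Add(2, L)) (Function('J')(L) = Mul(Add(Mul(Mul(2, L), Pow(Add(L, 0), -1)), L), L) = Mul(Add(Mul(Mul(2, L), Pow(L, -1)), L), L) = Mul(Add(2, L), L) = Mul(L, Add(2, L)))
Mul(Function('J')(17), -1) = Mul(Mul(17, Add(2, 17)), -1) = Mul(Mul(17, 19), -1) = Mul(323, -1) = -323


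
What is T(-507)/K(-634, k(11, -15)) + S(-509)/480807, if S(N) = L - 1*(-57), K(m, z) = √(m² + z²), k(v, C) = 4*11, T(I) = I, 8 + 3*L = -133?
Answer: 10/480807 - 507*√100973/201946 ≈ -0.79774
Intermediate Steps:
L = -47 (L = -8/3 + (⅓)*(-133) = -8/3 - 133/3 = -47)
k(v, C) = 44
S(N) = 10 (S(N) = -47 - 1*(-57) = -47 + 57 = 10)
T(-507)/K(-634, k(11, -15)) + S(-509)/480807 = -507/√((-634)² + 44²) + 10/480807 = -507/√(401956 + 1936) + 10*(1/480807) = -507*√100973/201946 + 10/480807 = 10/480807 - 507*√100973/201946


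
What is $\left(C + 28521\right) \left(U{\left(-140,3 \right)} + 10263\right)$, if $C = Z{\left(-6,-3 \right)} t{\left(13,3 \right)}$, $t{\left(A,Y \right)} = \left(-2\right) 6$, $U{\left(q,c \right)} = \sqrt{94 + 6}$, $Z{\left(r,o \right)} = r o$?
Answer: $290777265$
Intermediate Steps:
$Z{\left(r,o \right)} = o r$
$U{\left(q,c \right)} = 10$ ($U{\left(q,c \right)} = \sqrt{100} = 10$)
$t{\left(A,Y \right)} = -12$
$C = -216$ ($C = \left(-3\right) \left(-6\right) \left(-12\right) = 18 \left(-12\right) = -216$)
$\left(C + 28521\right) \left(U{\left(-140,3 \right)} + 10263\right) = \left(-216 + 28521\right) \left(10 + 10263\right) = 28305 \cdot 10273 = 290777265$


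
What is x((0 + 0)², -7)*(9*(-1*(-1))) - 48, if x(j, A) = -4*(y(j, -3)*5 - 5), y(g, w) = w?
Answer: 672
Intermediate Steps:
x(j, A) = 80 (x(j, A) = -4*(-3*5 - 5) = -4*(-15 - 5) = -4*(-20) = 80)
x((0 + 0)², -7)*(9*(-1*(-1))) - 48 = 80*(9*(-1*(-1))) - 48 = 80*(9*1) - 48 = 80*9 - 48 = 720 - 48 = 672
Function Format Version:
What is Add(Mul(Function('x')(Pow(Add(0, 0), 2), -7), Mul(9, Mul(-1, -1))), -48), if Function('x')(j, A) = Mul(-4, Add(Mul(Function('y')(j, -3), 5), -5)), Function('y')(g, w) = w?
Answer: 672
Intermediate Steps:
Function('x')(j, A) = 80 (Function('x')(j, A) = Mul(-4, Add(Mul(-3, 5), -5)) = Mul(-4, Add(-15, -5)) = Mul(-4, -20) = 80)
Add(Mul(Function('x')(Pow(Add(0, 0), 2), -7), Mul(9, Mul(-1, -1))), -48) = Add(Mul(80, Mul(9, Mul(-1, -1))), -48) = Add(Mul(80, Mul(9, 1)), -48) = Add(Mul(80, 9), -48) = Add(720, -48) = 672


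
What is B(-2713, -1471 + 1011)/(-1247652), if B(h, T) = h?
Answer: 2713/1247652 ≈ 0.0021745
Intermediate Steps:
B(-2713, -1471 + 1011)/(-1247652) = -2713/(-1247652) = -2713*(-1/1247652) = 2713/1247652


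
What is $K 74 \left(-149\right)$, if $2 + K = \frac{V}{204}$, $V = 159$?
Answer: $\frac{457579}{34} \approx 13458.0$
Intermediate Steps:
$K = - \frac{83}{68}$ ($K = -2 + \frac{159}{204} = -2 + 159 \cdot \frac{1}{204} = -2 + \frac{53}{68} = - \frac{83}{68} \approx -1.2206$)
$K 74 \left(-149\right) = \left(- \frac{83}{68}\right) 74 \left(-149\right) = \left(- \frac{3071}{34}\right) \left(-149\right) = \frac{457579}{34}$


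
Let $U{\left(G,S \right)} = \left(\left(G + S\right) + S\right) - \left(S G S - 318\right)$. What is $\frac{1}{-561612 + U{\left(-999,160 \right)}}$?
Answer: $\frac{1}{25012427} \approx 3.998 \cdot 10^{-8}$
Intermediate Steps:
$U{\left(G,S \right)} = 318 + G + 2 S - G S^{2}$ ($U{\left(G,S \right)} = \left(G + 2 S\right) - \left(G S S - 318\right) = \left(G + 2 S\right) - \left(G S^{2} - 318\right) = \left(G + 2 S\right) - \left(-318 + G S^{2}\right) = 318 + G + 2 S - G S^{2}$)
$\frac{1}{-561612 + U{\left(-999,160 \right)}} = \frac{1}{-561612 + \left(318 - 999 + 2 \cdot 160 - - 999 \cdot 160^{2}\right)} = \frac{1}{-561612 + \left(318 - 999 + 320 - \left(-999\right) 25600\right)} = \frac{1}{-561612 + \left(318 - 999 + 320 + 25574400\right)} = \frac{1}{-561612 + 25574039} = \frac{1}{25012427}$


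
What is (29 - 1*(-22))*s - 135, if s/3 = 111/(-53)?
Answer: -24138/53 ≈ -455.43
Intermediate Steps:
s = -333/53 (s = 3*(111/(-53)) = 3*(111*(-1/53)) = 3*(-111/53) = -333/53 ≈ -6.2830)
(29 - 1*(-22))*s - 135 = (29 - 1*(-22))*(-333/53) - 135 = (29 + 22)*(-333/53) - 135 = 51*(-333/53) - 135 = -16983/53 - 135 = -24138/53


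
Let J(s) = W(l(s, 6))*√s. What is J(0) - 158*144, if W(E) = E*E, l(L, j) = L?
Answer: -22752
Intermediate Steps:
W(E) = E²
J(s) = s^(5/2) (J(s) = s²*√s = s^(5/2))
J(0) - 158*144 = 0^(5/2) - 158*144 = 0 - 22752 = -22752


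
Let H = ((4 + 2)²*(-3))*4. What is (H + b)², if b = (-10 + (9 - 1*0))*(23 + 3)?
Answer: 209764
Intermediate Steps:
H = -432 (H = (6²*(-3))*4 = (36*(-3))*4 = -108*4 = -432)
b = -26 (b = (-10 + (9 + 0))*26 = (-10 + 9)*26 = -1*26 = -26)
(H + b)² = (-432 - 26)² = (-458)² = 209764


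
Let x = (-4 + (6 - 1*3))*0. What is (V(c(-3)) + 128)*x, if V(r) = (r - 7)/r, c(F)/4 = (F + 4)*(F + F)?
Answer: 0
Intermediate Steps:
x = 0 (x = (-4 + (6 - 3))*0 = (-4 + 3)*0 = -1*0 = 0)
c(F) = 8*F*(4 + F) (c(F) = 4*((F + 4)*(F + F)) = 4*((4 + F)*(2*F)) = 4*(2*F*(4 + F)) = 8*F*(4 + F))
V(r) = (-7 + r)/r
(V(c(-3)) + 128)*x = ((-7 + 8*(-3)*(4 - 3))/((8*(-3)*(4 - 3))) + 128)*0 = ((-7 + 8*(-3)*1)/((8*(-3)*1)) + 128)*0 = ((-7 - 24)/(-24) + 128)*0 = (-1/24*(-31) + 128)*0 = (31/24 + 128)*0 = (3103/24)*0 = 0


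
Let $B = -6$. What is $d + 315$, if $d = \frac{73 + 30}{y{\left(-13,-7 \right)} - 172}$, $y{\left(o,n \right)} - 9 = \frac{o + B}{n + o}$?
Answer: $\frac{1018855}{3241} \approx 314.36$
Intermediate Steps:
$y{\left(o,n \right)} = 9 + \frac{-6 + o}{n + o}$ ($y{\left(o,n \right)} = 9 + \frac{o - 6}{n + o} = 9 + \frac{-6 + o}{n + o}$)
$d = - \frac{2060}{3241}$ ($d = \frac{73 + 30}{\frac{-6 + 9 \left(-7\right) + 10 \left(-13\right)}{-7 - 13} - 172} = \frac{103}{\frac{-6 - 63 - 130}{-20} - 172} = \frac{103}{\left(- \frac{1}{20}\right) \left(-199\right) - 172} = \frac{103}{\frac{199}{20} - 172} = \frac{103}{- \frac{3241}{20}} = 103 \left(- \frac{20}{3241}\right) = - \frac{2060}{3241} \approx -0.63561$)
$d + 315 = - \frac{2060}{3241} + 315 = \frac{1018855}{3241}$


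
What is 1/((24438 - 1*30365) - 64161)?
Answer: -1/70088 ≈ -1.4268e-5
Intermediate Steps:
1/((24438 - 1*30365) - 64161) = 1/((24438 - 30365) - 64161) = 1/(-5927 - 64161) = 1/(-70088) = -1/70088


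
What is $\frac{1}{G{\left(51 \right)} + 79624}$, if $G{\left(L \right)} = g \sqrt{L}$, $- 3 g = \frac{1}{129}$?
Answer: $\frac{3975068952}{316510890234031} + \frac{129 \sqrt{51}}{316510890234031} \approx 1.2559 \cdot 10^{-5}$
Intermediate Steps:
$g = - \frac{1}{387}$ ($g = - \frac{1}{3 \cdot 129} = \left(- \frac{1}{3}\right) \frac{1}{129} = - \frac{1}{387} \approx -0.002584$)
$G{\left(L \right)} = - \frac{\sqrt{L}}{387}$
$\frac{1}{G{\left(51 \right)} + 79624} = \frac{1}{- \frac{\sqrt{51}}{387} + 79624} = \frac{1}{79624 - \frac{\sqrt{51}}{387}}$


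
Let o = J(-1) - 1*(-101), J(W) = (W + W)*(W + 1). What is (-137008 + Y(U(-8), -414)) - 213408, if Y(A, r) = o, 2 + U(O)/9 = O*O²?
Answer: -350315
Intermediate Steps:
U(O) = -18 + 9*O³ (U(O) = -18 + 9*(O*O²) = -18 + 9*O³)
J(W) = 2*W*(1 + W) (J(W) = (2*W)*(1 + W) = 2*W*(1 + W))
o = 101 (o = 2*(-1)*(1 - 1) - 1*(-101) = 2*(-1)*0 + 101 = 0 + 101 = 101)
Y(A, r) = 101
(-137008 + Y(U(-8), -414)) - 213408 = (-137008 + 101) - 213408 = -136907 - 213408 = -350315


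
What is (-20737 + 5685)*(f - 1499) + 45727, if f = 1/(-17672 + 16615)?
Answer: 23897384527/1057 ≈ 2.2609e+7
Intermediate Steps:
f = -1/1057 (f = 1/(-1057) = -1/1057 ≈ -0.00094607)
(-20737 + 5685)*(f - 1499) + 45727 = (-20737 + 5685)*(-1/1057 - 1499) + 45727 = -15052*(-1584444/1057) + 45727 = 23849051088/1057 + 45727 = 23897384527/1057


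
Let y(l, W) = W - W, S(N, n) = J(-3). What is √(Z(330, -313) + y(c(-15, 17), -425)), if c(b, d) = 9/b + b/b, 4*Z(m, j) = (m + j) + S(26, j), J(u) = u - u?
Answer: √17/2 ≈ 2.0616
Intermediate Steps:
J(u) = 0
S(N, n) = 0
Z(m, j) = j/4 + m/4 (Z(m, j) = ((m + j) + 0)/4 = ((j + m) + 0)/4 = (j + m)/4 = j/4 + m/4)
c(b, d) = 1 + 9/b (c(b, d) = 9/b + 1 = 1 + 9/b)
y(l, W) = 0
√(Z(330, -313) + y(c(-15, 17), -425)) = √(((¼)*(-313) + (¼)*330) + 0) = √((-313/4 + 165/2) + 0) = √(17/4 + 0) = √(17/4) = √17/2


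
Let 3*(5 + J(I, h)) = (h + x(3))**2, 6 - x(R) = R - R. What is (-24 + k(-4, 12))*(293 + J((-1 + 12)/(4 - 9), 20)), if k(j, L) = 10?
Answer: -21560/3 ≈ -7186.7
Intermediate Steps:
x(R) = 6 (x(R) = 6 - (R - R) = 6 - 1*0 = 6 + 0 = 6)
J(I, h) = -5 + (6 + h)**2/3 (J(I, h) = -5 + (h + 6)**2/3 = -5 + (6 + h)**2/3)
(-24 + k(-4, 12))*(293 + J((-1 + 12)/(4 - 9), 20)) = (-24 + 10)*(293 + (-5 + (6 + 20)**2/3)) = -14*(293 + (-5 + (1/3)*26**2)) = -14*(293 + (-5 + (1/3)*676)) = -14*(293 + (-5 + 676/3)) = -14*(293 + 661/3) = -14*1540/3 = -21560/3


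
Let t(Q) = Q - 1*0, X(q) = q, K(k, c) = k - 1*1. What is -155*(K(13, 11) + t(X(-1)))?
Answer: -1705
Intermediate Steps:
K(k, c) = -1 + k (K(k, c) = k - 1 = -1 + k)
t(Q) = Q (t(Q) = Q + 0 = Q)
-155*(K(13, 11) + t(X(-1))) = -155*((-1 + 13) - 1) = -155*(12 - 1) = -155*11 = -1705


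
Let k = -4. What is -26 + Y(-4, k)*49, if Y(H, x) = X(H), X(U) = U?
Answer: -222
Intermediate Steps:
Y(H, x) = H
-26 + Y(-4, k)*49 = -26 - 4*49 = -26 - 196 = -222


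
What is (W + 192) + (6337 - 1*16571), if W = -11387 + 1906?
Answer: -19523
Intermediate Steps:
W = -9481
(W + 192) + (6337 - 1*16571) = (-9481 + 192) + (6337 - 1*16571) = -9289 + (6337 - 16571) = -9289 - 10234 = -19523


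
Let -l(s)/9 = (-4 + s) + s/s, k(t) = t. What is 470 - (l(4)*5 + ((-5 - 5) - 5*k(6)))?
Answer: 555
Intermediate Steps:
l(s) = 27 - 9*s (l(s) = -9*((-4 + s) + s/s) = -9*((-4 + s) + 1) = -9*(-3 + s) = 27 - 9*s)
470 - (l(4)*5 + ((-5 - 5) - 5*k(6))) = 470 - ((27 - 9*4)*5 + ((-5 - 5) - 5*6)) = 470 - ((27 - 36)*5 + (-10 - 30)) = 470 - (-9*5 - 40) = 470 - (-45 - 40) = 470 - 1*(-85) = 470 + 85 = 555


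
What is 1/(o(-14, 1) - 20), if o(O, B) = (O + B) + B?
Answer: -1/32 ≈ -0.031250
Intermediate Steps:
o(O, B) = O + 2*B (o(O, B) = (B + O) + B = O + 2*B)
1/(o(-14, 1) - 20) = 1/((-14 + 2*1) - 20) = 1/((-14 + 2) - 20) = 1/(-12 - 20) = 1/(-32) = -1/32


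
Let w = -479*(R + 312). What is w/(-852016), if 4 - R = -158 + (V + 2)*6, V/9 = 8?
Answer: 7185/426008 ≈ 0.016866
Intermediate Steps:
V = 72 (V = 9*8 = 72)
R = -282 (R = 4 - (-158 + (72 + 2)*6) = 4 - (-158 + 74*6) = 4 - (-158 + 444) = 4 - 1*286 = 4 - 286 = -282)
w = -14370 (w = -479*(-282 + 312) = -479*30 = -14370)
w/(-852016) = -14370/(-852016) = -14370*(-1/852016) = 7185/426008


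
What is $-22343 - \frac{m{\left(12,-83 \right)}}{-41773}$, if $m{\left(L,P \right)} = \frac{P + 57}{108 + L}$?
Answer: $- \frac{56000048353}{2506380} \approx -22343.0$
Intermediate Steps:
$m{\left(L,P \right)} = \frac{57 + P}{108 + L}$
$-22343 - \frac{m{\left(12,-83 \right)}}{-41773} = -22343 - \frac{\frac{1}{108 + 12} \left(57 - 83\right)}{-41773} = -22343 - \frac{1}{120} \left(-26\right) \left(- \frac{1}{41773}\right) = -22343 - \left(- \frac{13}{60}\right) \left(- \frac{1}{41773}\right) = -22343 - \frac{13}{2506380} = - \frac{56000048353}{2506380}$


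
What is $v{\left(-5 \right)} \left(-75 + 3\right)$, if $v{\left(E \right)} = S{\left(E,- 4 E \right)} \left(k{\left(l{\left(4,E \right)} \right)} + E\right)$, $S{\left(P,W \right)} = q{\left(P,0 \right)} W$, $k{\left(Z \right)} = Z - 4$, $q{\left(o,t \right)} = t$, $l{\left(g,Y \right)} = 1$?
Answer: $0$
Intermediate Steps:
$k{\left(Z \right)} = -4 + Z$
$S{\left(P,W \right)} = 0$ ($S{\left(P,W \right)} = 0 W = 0$)
$v{\left(E \right)} = 0$ ($v{\left(E \right)} = 0 \left(\left(-4 + 1\right) + E\right) = 0 \left(-3 + E\right) = 0$)
$v{\left(-5 \right)} \left(-75 + 3\right) = 0 \left(-75 + 3\right) = 0 \left(-72\right) = 0$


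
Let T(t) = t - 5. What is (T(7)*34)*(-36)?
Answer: -2448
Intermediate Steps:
T(t) = -5 + t
(T(7)*34)*(-36) = ((-5 + 7)*34)*(-36) = (2*34)*(-36) = 68*(-36) = -2448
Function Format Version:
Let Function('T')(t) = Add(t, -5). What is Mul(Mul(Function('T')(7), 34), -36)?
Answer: -2448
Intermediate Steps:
Function('T')(t) = Add(-5, t)
Mul(Mul(Function('T')(7), 34), -36) = Mul(Mul(Add(-5, 7), 34), -36) = Mul(Mul(2, 34), -36) = Mul(68, -36) = -2448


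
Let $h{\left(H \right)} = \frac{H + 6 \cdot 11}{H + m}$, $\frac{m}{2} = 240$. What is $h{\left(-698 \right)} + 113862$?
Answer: $\frac{12411274}{109} \approx 1.1386 \cdot 10^{5}$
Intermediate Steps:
$m = 480$ ($m = 2 \cdot 240 = 480$)
$h{\left(H \right)} = \frac{66 + H}{480 + H}$ ($h{\left(H \right)} = \frac{H + 6 \cdot 11}{H + 480} = \frac{H + 66}{480 + H} = \frac{66 + H}{480 + H}$)
$h{\left(-698 \right)} + 113862 = \frac{66 - 698}{480 - 698} + 113862 = \frac{1}{-218} \left(-632\right) + 113862 = \left(- \frac{1}{218}\right) \left(-632\right) + 113862 = \frac{316}{109} + 113862 = \frac{12411274}{109}$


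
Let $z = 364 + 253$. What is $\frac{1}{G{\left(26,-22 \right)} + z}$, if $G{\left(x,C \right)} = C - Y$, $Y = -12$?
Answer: $\frac{1}{607} \approx 0.0016474$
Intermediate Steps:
$G{\left(x,C \right)} = 12 + C$ ($G{\left(x,C \right)} = C - -12 = C + 12 = 12 + C$)
$z = 617$
$\frac{1}{G{\left(26,-22 \right)} + z} = \frac{1}{\left(12 - 22\right) + 617} = \frac{1}{-10 + 617} = \frac{1}{607}$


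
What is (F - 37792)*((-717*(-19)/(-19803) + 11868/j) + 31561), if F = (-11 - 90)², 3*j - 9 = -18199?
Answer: -3075001341443454/3531535 ≈ -8.7073e+8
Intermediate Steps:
j = -18190/3 (j = 3 + (⅓)*(-18199) = 3 - 18199/3 = -18190/3 ≈ -6063.3)
F = 10201 (F = (-101)² = 10201)
(F - 37792)*((-717*(-19)/(-19803) + 11868/j) + 31561) = (10201 - 37792)*((-717*(-19)/(-19803) + 11868/(-18190/3)) + 31561) = -27591*((13623*(-1/19803) + 11868*(-3/18190)) + 31561) = -27591*((-4541/6601 - 17802/9095) + 31561) = -27591*(-158811397/60036095 + 31561) = -27591*1894640382898/60036095 = -3075001341443454/3531535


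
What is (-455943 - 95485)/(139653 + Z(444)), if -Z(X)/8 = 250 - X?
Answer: -17788/4555 ≈ -3.9052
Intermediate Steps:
Z(X) = -2000 + 8*X (Z(X) = -8*(250 - X) = -2000 + 8*X)
(-455943 - 95485)/(139653 + Z(444)) = (-455943 - 95485)/(139653 + (-2000 + 8*444)) = -551428/(139653 + (-2000 + 3552)) = -551428/(139653 + 1552) = -551428/141205 = -551428*1/141205 = -17788/4555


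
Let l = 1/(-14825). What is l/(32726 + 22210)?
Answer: -1/814426200 ≈ -1.2279e-9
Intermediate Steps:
l = -1/14825 ≈ -6.7454e-5
l/(32726 + 22210) = -1/(14825*(32726 + 22210)) = -1/14825/54936 = -1/14825*1/54936 = -1/814426200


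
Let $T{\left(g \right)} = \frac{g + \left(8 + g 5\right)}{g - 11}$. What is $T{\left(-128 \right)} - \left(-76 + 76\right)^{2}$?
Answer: $\frac{760}{139} \approx 5.4676$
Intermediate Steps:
$T{\left(g \right)} = \frac{8 + 6 g}{-11 + g}$ ($T{\left(g \right)} = \frac{g + \left(8 + 5 g\right)}{-11 + g} = \frac{8 + 6 g}{-11 + g}$)
$T{\left(-128 \right)} - \left(-76 + 76\right)^{2} = \frac{2 \left(4 + 3 \left(-128\right)\right)}{-11 - 128} - \left(-76 + 76\right)^{2} = \frac{2 \left(4 - 384\right)}{-139} - 0^{2} = 2 \left(- \frac{1}{139}\right) \left(-380\right) - 0 = \frac{760}{139} + 0 = \frac{760}{139}$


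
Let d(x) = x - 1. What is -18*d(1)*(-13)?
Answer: 0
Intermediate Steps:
d(x) = -1 + x
-18*d(1)*(-13) = -18*(-1 + 1)*(-13) = -18*0*(-13) = 0*(-13) = 0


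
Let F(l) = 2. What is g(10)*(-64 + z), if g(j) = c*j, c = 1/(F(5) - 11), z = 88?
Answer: -80/3 ≈ -26.667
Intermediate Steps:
c = -⅑ (c = 1/(2 - 11) = 1/(-9) = -⅑ ≈ -0.11111)
g(j) = -j/9
g(10)*(-64 + z) = (-⅑*10)*(-64 + 88) = -10/9*24 = -80/3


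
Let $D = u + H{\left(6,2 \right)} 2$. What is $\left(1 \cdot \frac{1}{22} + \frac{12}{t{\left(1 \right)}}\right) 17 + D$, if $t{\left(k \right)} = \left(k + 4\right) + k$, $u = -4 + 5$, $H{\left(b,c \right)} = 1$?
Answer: $\frac{831}{22} \approx 37.773$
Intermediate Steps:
$u = 1$
$t{\left(k \right)} = 4 + 2 k$ ($t{\left(k \right)} = \left(4 + k\right) + k = 4 + 2 k$)
$D = 3$ ($D = 1 + 1 \cdot 2 = 1 + 2 = 3$)
$\left(1 \cdot \frac{1}{22} + \frac{12}{t{\left(1 \right)}}\right) 17 + D = \left(1 \cdot \frac{1}{22} + \frac{12}{4 + 2 \cdot 1}\right) 17 + 3 = \left(1 \cdot \frac{1}{22} + \frac{12}{4 + 2}\right) 17 + 3 = \left(\frac{1}{22} + \frac{12}{6}\right) 17 + 3 = \left(\frac{1}{22} + 12 \cdot \frac{1}{6}\right) 17 + 3 = \left(\frac{1}{22} + 2\right) 17 + 3 = \frac{45}{22} \cdot 17 + 3 = \frac{765}{22} + 3 = \frac{831}{22}$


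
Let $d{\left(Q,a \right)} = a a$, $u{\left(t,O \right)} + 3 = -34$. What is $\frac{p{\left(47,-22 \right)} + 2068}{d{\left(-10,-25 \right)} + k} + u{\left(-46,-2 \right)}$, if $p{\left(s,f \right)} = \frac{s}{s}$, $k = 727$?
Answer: $- \frac{47955}{1352} \approx -35.47$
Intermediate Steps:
$u{\left(t,O \right)} = -37$ ($u{\left(t,O \right)} = -3 - 34 = -37$)
$d{\left(Q,a \right)} = a^{2}$
$p{\left(s,f \right)} = 1$
$\frac{p{\left(47,-22 \right)} + 2068}{d{\left(-10,-25 \right)} + k} + u{\left(-46,-2 \right)} = \frac{1 + 2068}{\left(-25\right)^{2} + 727} - 37 = \frac{2069}{625 + 727} - 37 = \frac{2069}{1352} - 37 = - \frac{47955}{1352}$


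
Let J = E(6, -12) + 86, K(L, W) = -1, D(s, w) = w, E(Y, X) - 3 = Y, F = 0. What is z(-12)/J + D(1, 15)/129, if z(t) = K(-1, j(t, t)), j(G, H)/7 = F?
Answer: 432/4085 ≈ 0.10575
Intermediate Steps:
j(G, H) = 0 (j(G, H) = 7*0 = 0)
E(Y, X) = 3 + Y
J = 95 (J = (3 + 6) + 86 = 9 + 86 = 95)
z(t) = -1
z(-12)/J + D(1, 15)/129 = -1/95 + 15/129 = -1*1/95 + 15*(1/129) = -1/95 + 5/43 = 432/4085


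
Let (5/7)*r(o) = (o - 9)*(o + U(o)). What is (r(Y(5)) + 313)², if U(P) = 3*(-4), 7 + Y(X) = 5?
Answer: 6985449/25 ≈ 2.7942e+5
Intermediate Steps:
Y(X) = -2 (Y(X) = -7 + 5 = -2)
U(P) = -12
r(o) = 7*(-12 + o)*(-9 + o)/5 (r(o) = 7*((o - 9)*(o - 12))/5 = 7*((-9 + o)*(-12 + o))/5 = 7*((-12 + o)*(-9 + o))/5 = 7*(-12 + o)*(-9 + o)/5)
(r(Y(5)) + 313)² = ((756/5 - 147/5*(-2) + (7/5)*(-2)²) + 313)² = ((756/5 + 294/5 + (7/5)*4) + 313)² = ((756/5 + 294/5 + 28/5) + 313)² = (1078/5 + 313)² = (2643/5)² = 6985449/25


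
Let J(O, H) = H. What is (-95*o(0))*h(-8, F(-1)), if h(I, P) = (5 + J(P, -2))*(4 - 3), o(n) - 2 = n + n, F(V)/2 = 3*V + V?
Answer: -570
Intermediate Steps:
F(V) = 8*V (F(V) = 2*(3*V + V) = 2*(4*V) = 8*V)
o(n) = 2 + 2*n (o(n) = 2 + (n + n) = 2 + 2*n)
h(I, P) = 3 (h(I, P) = (5 - 2)*(4 - 3) = 3*1 = 3)
(-95*o(0))*h(-8, F(-1)) = -95*(2 + 2*0)*3 = -95*(2 + 0)*3 = -95*2*3 = -190*3 = -570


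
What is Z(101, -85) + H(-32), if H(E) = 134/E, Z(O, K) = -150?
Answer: -2467/16 ≈ -154.19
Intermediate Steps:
Z(101, -85) + H(-32) = -150 + 134/(-32) = -150 + 134*(-1/32) = -150 - 67/16 = -2467/16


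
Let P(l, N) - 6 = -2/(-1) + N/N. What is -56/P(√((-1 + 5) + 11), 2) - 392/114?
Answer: -1652/171 ≈ -9.6608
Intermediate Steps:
P(l, N) = 9 (P(l, N) = 6 + (-2/(-1) + N/N) = 6 + (-2*(-1) + 1) = 6 + (2 + 1) = 6 + 3 = 9)
-56/P(√((-1 + 5) + 11), 2) - 392/114 = -56/9 - 392/114 = -56*⅑ - 392*1/114 = -56/9 - 196/57 = -1652/171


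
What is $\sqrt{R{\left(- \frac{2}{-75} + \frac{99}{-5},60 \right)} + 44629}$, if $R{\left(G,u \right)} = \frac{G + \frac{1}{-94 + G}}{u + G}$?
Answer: $\frac{\sqrt{603629424616025645}}{3677723} \approx 211.25$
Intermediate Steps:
$R{\left(G,u \right)} = \frac{G + \frac{1}{-94 + G}}{G + u}$
$\sqrt{R{\left(- \frac{2}{-75} + \frac{99}{-5},60 \right)} + 44629} = \sqrt{\frac{1 + \left(- \frac{2}{-75} + \frac{99}{-5}\right)^{2} - 94 \left(- \frac{2}{-75} + \frac{99}{-5}\right)}{\left(- \frac{2}{-75} + \frac{99}{-5}\right)^{2} - 94 \left(- \frac{2}{-75} + \frac{99}{-5}\right) - 5640 + \left(- \frac{2}{-75} + \frac{99}{-5}\right) 60} + 44629} = \sqrt{\frac{1 + \left(\left(-2\right) \left(- \frac{1}{75}\right) + 99 \left(- \frac{1}{5}\right)\right)^{2} - 94 \left(\left(-2\right) \left(- \frac{1}{75}\right) + 99 \left(- \frac{1}{5}\right)\right)}{\left(\left(-2\right) \left(- \frac{1}{75}\right) + 99 \left(- \frac{1}{5}\right)\right)^{2} - 94 \left(\left(-2\right) \left(- \frac{1}{75}\right) + 99 \left(- \frac{1}{5}\right)\right) - 5640 + \left(\left(-2\right) \left(- \frac{1}{75}\right) + 99 \left(- \frac{1}{5}\right)\right) 60} + 44629} = \sqrt{\frac{1 + \left(\frac{2}{75} - \frac{99}{5}\right)^{2} - 94 \left(\frac{2}{75} - \frac{99}{5}\right)}{\left(\frac{2}{75} - \frac{99}{5}\right)^{2} - 94 \left(\frac{2}{75} - \frac{99}{5}\right) - 5640 + \left(\frac{2}{75} - \frac{99}{5}\right) 60} + 44629} = \sqrt{\frac{1 + \left(- \frac{1483}{75}\right)^{2} - - \frac{139402}{75}}{\left(- \frac{1483}{75}\right)^{2} - - \frac{139402}{75} - 5640 - \frac{5932}{5}} + 44629} = \sqrt{\frac{1 + \frac{2199289}{5625} + \frac{139402}{75}}{\frac{2199289}{5625} + \frac{139402}{75} - 5640 - \frac{5932}{5}} + 44629} = \sqrt{\frac{1}{- \frac{25744061}{5625}} \cdot \frac{12660064}{5625} + 44629} = \sqrt{\left(- \frac{5625}{25744061}\right) \frac{12660064}{5625} + 44629} = \sqrt{- \frac{12660064}{25744061} + 44629} = \sqrt{\frac{1148919038305}{25744061}} = \frac{\sqrt{603629424616025645}}{3677723}$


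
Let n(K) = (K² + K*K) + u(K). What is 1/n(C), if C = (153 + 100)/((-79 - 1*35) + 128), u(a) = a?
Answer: 49/32890 ≈ 0.0014898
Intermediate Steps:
C = 253/14 (C = 253/((-79 - 35) + 128) = 253/(-114 + 128) = 253/14 ≈ 18.071)
n(K) = K + 2*K² (n(K) = (K² + K*K) + K = (K² + K²) + K = 2*K² + K = K + 2*K²)
1/n(C) = 1/(253*(1 + 2*(253/14))/14) = 1/(253*(1 + 253/7)/14) = 1/((253/14)*(260/7)) = 1/(32890/49) = 49/32890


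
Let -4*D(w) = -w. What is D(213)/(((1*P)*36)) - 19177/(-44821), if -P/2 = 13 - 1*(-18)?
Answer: 53888461/133387296 ≈ 0.40400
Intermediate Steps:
D(w) = w/4 (D(w) = -(-1)*w/4 = w/4)
P = -62 (P = -2*(13 - 1*(-18)) = -2*(13 + 18) = -2*31 = -62)
D(213)/(((1*P)*36)) - 19177/(-44821) = ((¼)*213)/(((1*(-62))*36)) - 19177/(-44821) = 213/(4*((-62*36))) - 19177*(-1/44821) = (213/4)/(-2232) + 19177/44821 = (213/4)*(-1/2232) + 19177/44821 = -71/2976 + 19177/44821 = 53888461/133387296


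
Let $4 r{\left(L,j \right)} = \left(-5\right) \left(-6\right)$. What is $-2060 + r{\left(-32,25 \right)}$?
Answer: $- \frac{4105}{2} \approx -2052.5$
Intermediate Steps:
$r{\left(L,j \right)} = \frac{15}{2}$ ($r{\left(L,j \right)} = \frac{\left(-5\right) \left(-6\right)}{4} = \frac{1}{4} \cdot 30 = \frac{15}{2}$)
$-2060 + r{\left(-32,25 \right)} = -2060 + \frac{15}{2} = - \frac{4105}{2}$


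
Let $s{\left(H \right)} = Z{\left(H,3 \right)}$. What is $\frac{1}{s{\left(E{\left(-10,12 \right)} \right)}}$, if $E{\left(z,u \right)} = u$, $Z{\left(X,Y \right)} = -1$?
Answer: $-1$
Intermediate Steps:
$s{\left(H \right)} = -1$
$\frac{1}{s{\left(E{\left(-10,12 \right)} \right)}} = \frac{1}{-1} = -1$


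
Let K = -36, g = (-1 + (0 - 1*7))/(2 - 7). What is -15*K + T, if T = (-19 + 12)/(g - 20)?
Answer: 49715/92 ≈ 540.38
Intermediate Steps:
g = 8/5 (g = (-1 + (0 - 7))/(-5) = (-1 - 7)*(-⅕) = -8*(-⅕) = 8/5 ≈ 1.6000)
T = 35/92 (T = (-19 + 12)/(8/5 - 20) = -7/(-92/5) = -7*(-5/92) = 35/92 ≈ 0.38043)
-15*K + T = -15*(-36) + 35/92 = 540 + 35/92 = 49715/92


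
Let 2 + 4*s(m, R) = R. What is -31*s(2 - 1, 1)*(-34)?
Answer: -527/2 ≈ -263.50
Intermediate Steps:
s(m, R) = -1/2 + R/4
-31*s(2 - 1, 1)*(-34) = -31*(-1/2 + (1/4)*1)*(-34) = -31*(-1/2 + 1/4)*(-34) = -31*(-1/4)*(-34) = (31/4)*(-34) = -527/2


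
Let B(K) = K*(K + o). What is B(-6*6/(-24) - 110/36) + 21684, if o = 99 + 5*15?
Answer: 1734676/81 ≈ 21416.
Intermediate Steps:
o = 174 (o = 99 + 75 = 174)
B(K) = K*(174 + K) (B(K) = K*(K + 174) = K*(174 + K))
B(-6*6/(-24) - 110/36) + 21684 = (-6*6/(-24) - 110/36)*(174 + (-6*6/(-24) - 110/36)) + 21684 = (-36*(-1/24) - 110*1/36)*(174 + (-36*(-1/24) - 110*1/36)) + 21684 = (3/2 - 55/18)*(174 + (3/2 - 55/18)) + 21684 = -14*(174 - 14/9)/9 + 21684 = -14/9*1552/9 + 21684 = -21728/81 + 21684 = 1734676/81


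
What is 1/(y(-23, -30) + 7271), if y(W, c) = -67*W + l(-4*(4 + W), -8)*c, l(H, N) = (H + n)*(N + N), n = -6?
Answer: 1/42412 ≈ 2.3578e-5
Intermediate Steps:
l(H, N) = 2*N*(-6 + H) (l(H, N) = (H - 6)*(N + N) = (-6 + H)*(2*N) = 2*N*(-6 + H))
y(W, c) = -67*W + c*(352 + 64*W) (y(W, c) = -67*W + (2*(-8)*(-6 - 4*(4 + W)))*c = -67*W + (2*(-8)*(-6 + (-16 - 4*W)))*c = -67*W + (2*(-8)*(-22 - 4*W))*c = -67*W + (352 + 64*W)*c = -67*W + c*(352 + 64*W))
1/(y(-23, -30) + 7271) = 1/((-67*(-23) + 32*(-30)*(11 + 2*(-23))) + 7271) = 1/((1541 + 32*(-30)*(11 - 46)) + 7271) = 1/((1541 + 32*(-30)*(-35)) + 7271) = 1/((1541 + 33600) + 7271) = 1/(35141 + 7271) = 1/42412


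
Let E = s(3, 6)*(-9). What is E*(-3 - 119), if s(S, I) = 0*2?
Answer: 0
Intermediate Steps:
s(S, I) = 0
E = 0 (E = 0*(-9) = 0)
E*(-3 - 119) = 0*(-3 - 119) = 0*(-122) = 0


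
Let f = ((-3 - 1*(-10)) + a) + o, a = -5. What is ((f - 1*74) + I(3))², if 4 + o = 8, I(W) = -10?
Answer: 6084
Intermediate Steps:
o = 4 (o = -4 + 8 = 4)
f = 6 (f = ((-3 - 1*(-10)) - 5) + 4 = ((-3 + 10) - 5) + 4 = (7 - 5) + 4 = 2 + 4 = 6)
((f - 1*74) + I(3))² = ((6 - 1*74) - 10)² = ((6 - 74) - 10)² = (-68 - 10)² = (-78)² = 6084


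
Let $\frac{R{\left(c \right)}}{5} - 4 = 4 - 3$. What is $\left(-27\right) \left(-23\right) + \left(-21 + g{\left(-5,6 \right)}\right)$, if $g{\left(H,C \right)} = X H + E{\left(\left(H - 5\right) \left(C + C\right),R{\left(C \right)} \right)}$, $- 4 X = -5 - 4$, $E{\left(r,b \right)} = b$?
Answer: $\frac{2455}{4} \approx 613.75$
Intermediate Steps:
$R{\left(c \right)} = 25$ ($R{\left(c \right)} = 20 + 5 \left(4 - 3\right) = 20 + 5 \cdot 1 = 20 + 5 = 25$)
$X = \frac{9}{4}$ ($X = - \frac{-5 - 4}{4} = \left(- \frac{1}{4}\right) \left(-9\right) = \frac{9}{4} \approx 2.25$)
$g{\left(H,C \right)} = 25 + \frac{9 H}{4}$ ($g{\left(H,C \right)} = \frac{9 H}{4} + 25 = 25 + \frac{9 H}{4}$)
$\left(-27\right) \left(-23\right) + \left(-21 + g{\left(-5,6 \right)}\right) = \left(-27\right) \left(-23\right) + \left(-21 + \left(25 + \frac{9}{4} \left(-5\right)\right)\right) = 621 + \left(-21 + \left(25 - \frac{45}{4}\right)\right) = 621 + \left(-21 + \frac{55}{4}\right) = 621 - \frac{29}{4} = \frac{2455}{4}$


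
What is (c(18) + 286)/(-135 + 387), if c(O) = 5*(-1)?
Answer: 281/252 ≈ 1.1151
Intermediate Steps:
c(O) = -5
(c(18) + 286)/(-135 + 387) = (-5 + 286)/(-135 + 387) = 281/252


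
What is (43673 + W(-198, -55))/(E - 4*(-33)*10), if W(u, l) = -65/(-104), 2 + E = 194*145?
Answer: 38821/26176 ≈ 1.4831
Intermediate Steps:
E = 28128 (E = -2 + 194*145 = -2 + 28130 = 28128)
W(u, l) = 5/8 (W(u, l) = -65*(-1/104) = 5/8)
(43673 + W(-198, -55))/(E - 4*(-33)*10) = (43673 + 5/8)/(28128 - 4*(-33)*10) = 349389/(8*(28128 + 132*10)) = 349389/(8*(28128 + 1320)) = (349389/8)/29448 = (349389/8)*(1/29448) = 38821/26176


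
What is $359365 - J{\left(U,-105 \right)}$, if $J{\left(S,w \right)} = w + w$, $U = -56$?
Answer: $359575$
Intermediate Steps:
$J{\left(S,w \right)} = 2 w$
$359365 - J{\left(U,-105 \right)} = 359365 - 2 \left(-105\right) = 359365 - -210 = 359365 + 210 = 359575$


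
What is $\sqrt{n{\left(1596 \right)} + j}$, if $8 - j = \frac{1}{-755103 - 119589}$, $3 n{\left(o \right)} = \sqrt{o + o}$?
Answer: $\frac{\sqrt{170019156489 + 14168261016 \sqrt{798}}}{145782} \approx 5.18$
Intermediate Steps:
$n{\left(o \right)} = \frac{\sqrt{2} \sqrt{o}}{3}$ ($n{\left(o \right)} = \frac{\sqrt{o + o}}{3} = \frac{\sqrt{2 o}}{3} = \frac{\sqrt{2} \sqrt{o}}{3}$)
$j = \frac{6997537}{874692}$ ($j = 8 - \frac{1}{-755103 - 119589} = 8 - \frac{1}{-874692} = 8 - - \frac{1}{874692} = 8 + \frac{1}{874692} = \frac{6997537}{874692} \approx 8.0$)
$\sqrt{n{\left(1596 \right)} + j} = \sqrt{\frac{\sqrt{2} \sqrt{1596}}{3} + \frac{6997537}{874692}} = \sqrt{\frac{\sqrt{2} \cdot 2 \sqrt{399}}{3} + \frac{6997537}{874692}} = \sqrt{\frac{2 \sqrt{798}}{3} + \frac{6997537}{874692}} = \sqrt{\frac{6997537}{874692} + \frac{2 \sqrt{798}}{3}}$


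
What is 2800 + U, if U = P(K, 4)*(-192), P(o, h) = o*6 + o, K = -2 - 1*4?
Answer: 10864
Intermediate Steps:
K = -6 (K = -2 - 4 = -6)
P(o, h) = 7*o (P(o, h) = 6*o + o = 7*o)
U = 8064 (U = (7*(-6))*(-192) = -42*(-192) = 8064)
2800 + U = 2800 + 8064 = 10864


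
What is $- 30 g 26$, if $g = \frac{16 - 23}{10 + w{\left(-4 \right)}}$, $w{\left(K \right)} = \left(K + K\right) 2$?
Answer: $-910$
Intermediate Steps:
$w{\left(K \right)} = 4 K$ ($w{\left(K \right)} = 2 K 2 = 4 K$)
$g = \frac{7}{6}$ ($g = \frac{16 - 23}{10 + 4 \left(-4\right)} = - \frac{7}{10 - 16} = - \frac{7}{-6} = \left(-7\right) \left(- \frac{1}{6}\right) = \frac{7}{6} \approx 1.1667$)
$- 30 g 26 = \left(-30\right) \frac{7}{6} \cdot 26 = \left(-35\right) 26 = -910$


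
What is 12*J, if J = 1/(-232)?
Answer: -3/58 ≈ -0.051724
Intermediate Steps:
J = -1/232 ≈ -0.0043103
12*J = 12*(-1/232) = -3/58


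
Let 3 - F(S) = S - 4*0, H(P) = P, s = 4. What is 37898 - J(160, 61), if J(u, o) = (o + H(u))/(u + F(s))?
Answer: 6025561/159 ≈ 37897.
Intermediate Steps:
F(S) = 3 - S (F(S) = 3 - (S - 4*0) = 3 - (S + 0) = 3 - S)
J(u, o) = (o + u)/(-1 + u) (J(u, o) = (o + u)/(u + (3 - 1*4)) = (o + u)/(u + (3 - 4)) = (o + u)/(u - 1) = (o + u)/(-1 + u))
37898 - J(160, 61) = 37898 - (61 + 160)/(-1 + 160) = 37898 - 221/159 = 6025561/159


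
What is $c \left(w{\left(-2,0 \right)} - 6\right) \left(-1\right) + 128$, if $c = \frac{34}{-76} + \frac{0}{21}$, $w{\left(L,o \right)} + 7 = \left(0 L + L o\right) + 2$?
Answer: $\frac{4677}{38} \approx 123.08$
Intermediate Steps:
$w{\left(L,o \right)} = -5 + L o$ ($w{\left(L,o \right)} = -7 + \left(\left(0 L + L o\right) + 2\right) = -7 + \left(\left(0 + L o\right) + 2\right) = -7 + \left(L o + 2\right) = -7 + \left(2 + L o\right) = -5 + L o$)
$c = - \frac{17}{38}$ ($c = 34 \left(- \frac{1}{76}\right) + 0 \cdot \frac{1}{21} = - \frac{17}{38} + 0 = - \frac{17}{38} \approx -0.44737$)
$c \left(w{\left(-2,0 \right)} - 6\right) \left(-1\right) + 128 = - \frac{17 \left(\left(-5 - 0\right) - 6\right) \left(-1\right)}{38} + 128 = - \frac{17 \left(\left(-5 + 0\right) - 6\right) \left(-1\right)}{38} + 128 = - \frac{17 \left(-5 - 6\right) \left(-1\right)}{38} + 128 = - \frac{17 \left(\left(-11\right) \left(-1\right)\right)}{38} + 128 = \left(- \frac{17}{38}\right) 11 + 128 = - \frac{187}{38} + 128 = \frac{4677}{38}$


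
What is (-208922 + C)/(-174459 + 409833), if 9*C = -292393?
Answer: -2172691/2118366 ≈ -1.0256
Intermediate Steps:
C = -292393/9 (C = (1/9)*(-292393) = -292393/9 ≈ -32488.)
(-208922 + C)/(-174459 + 409833) = (-208922 - 292393/9)/(-174459 + 409833) = -2172691/9/235374 = -2172691/9*1/235374 = -2172691/2118366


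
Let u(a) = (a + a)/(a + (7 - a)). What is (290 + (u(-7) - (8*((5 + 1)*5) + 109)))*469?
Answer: -28609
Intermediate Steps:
u(a) = 2*a/7 (u(a) = (2*a)/7 = (2*a)*(1/7) = 2*a/7)
(290 + (u(-7) - (8*((5 + 1)*5) + 109)))*469 = (290 + ((2/7)*(-7) - (8*((5 + 1)*5) + 109)))*469 = (290 + (-2 - (8*(6*5) + 109)))*469 = (290 + (-2 - (8*30 + 109)))*469 = (290 + (-2 - (240 + 109)))*469 = (290 + (-2 - 1*349))*469 = (290 + (-2 - 349))*469 = (290 - 351)*469 = -61*469 = -28609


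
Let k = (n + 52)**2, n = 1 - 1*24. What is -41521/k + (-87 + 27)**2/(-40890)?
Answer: -1954967/39527 ≈ -49.459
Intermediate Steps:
n = -23 (n = 1 - 24 = -23)
k = 841 (k = (-23 + 52)**2 = 29**2 = 841)
-41521/k + (-87 + 27)**2/(-40890) = -41521/841 + (-87 + 27)**2/(-40890) = -41521*1/841 + (-60)**2*(-1/40890) = -41521/841 + 3600*(-1/40890) = -41521/841 - 120/1363 = -1954967/39527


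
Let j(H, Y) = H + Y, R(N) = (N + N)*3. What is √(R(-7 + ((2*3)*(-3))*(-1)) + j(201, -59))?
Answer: 4*√13 ≈ 14.422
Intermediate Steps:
R(N) = 6*N (R(N) = (2*N)*3 = 6*N)
√(R(-7 + ((2*3)*(-3))*(-1)) + j(201, -59)) = √(6*(-7 + ((2*3)*(-3))*(-1)) + (201 - 59)) = √(6*(-7 + (6*(-3))*(-1)) + 142) = √(6*(-7 - 18*(-1)) + 142) = √(6*(-7 + 18) + 142) = √(6*11 + 142) = √(66 + 142) = √208 = 4*√13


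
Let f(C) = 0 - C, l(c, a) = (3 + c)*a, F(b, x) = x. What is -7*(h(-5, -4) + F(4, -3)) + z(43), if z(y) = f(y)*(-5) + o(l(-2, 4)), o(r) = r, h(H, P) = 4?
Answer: 212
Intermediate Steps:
l(c, a) = a*(3 + c)
f(C) = -C
z(y) = 4 + 5*y (z(y) = -y*(-5) + 4*(3 - 2) = 5*y + 4*1 = 5*y + 4 = 4 + 5*y)
-7*(h(-5, -4) + F(4, -3)) + z(43) = -7*(4 - 3) + (4 + 5*43) = -7*1 + (4 + 215) = -7 + 219 = 212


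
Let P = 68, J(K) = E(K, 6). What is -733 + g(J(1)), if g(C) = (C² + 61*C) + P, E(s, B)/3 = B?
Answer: 757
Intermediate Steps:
E(s, B) = 3*B
J(K) = 18 (J(K) = 3*6 = 18)
g(C) = 68 + C² + 61*C (g(C) = (C² + 61*C) + 68 = 68 + C² + 61*C)
-733 + g(J(1)) = -733 + (68 + 18² + 61*18) = -733 + (68 + 324 + 1098) = -733 + 1490 = 757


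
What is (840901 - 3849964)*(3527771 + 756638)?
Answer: -12892056598767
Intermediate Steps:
(840901 - 3849964)*(3527771 + 756638) = -3009063*4284409 = -12892056598767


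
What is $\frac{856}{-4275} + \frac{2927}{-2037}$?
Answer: $- \frac{4752199}{2902725} \approx -1.6372$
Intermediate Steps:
$\frac{856}{-4275} + \frac{2927}{-2037} = 856 \left(- \frac{1}{4275}\right) + 2927 \left(- \frac{1}{2037}\right) = - \frac{856}{4275} - \frac{2927}{2037} = - \frac{4752199}{2902725}$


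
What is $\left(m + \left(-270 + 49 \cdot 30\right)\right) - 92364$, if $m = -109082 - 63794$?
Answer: $-264040$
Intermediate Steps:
$m = -172876$ ($m = -109082 - 63794 = -172876$)
$\left(m + \left(-270 + 49 \cdot 30\right)\right) - 92364 = \left(-172876 + \left(-270 + 49 \cdot 30\right)\right) - 92364 = \left(-172876 + \left(-270 + 1470\right)\right) - 92364 = \left(-172876 + 1200\right) - 92364 = -171676 - 92364 = -264040$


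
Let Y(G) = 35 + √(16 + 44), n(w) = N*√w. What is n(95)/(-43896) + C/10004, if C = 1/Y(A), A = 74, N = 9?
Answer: 7/2330932 - 3*√95/14632 - √15/5827330 ≈ -0.0019960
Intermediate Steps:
n(w) = 9*√w
Y(G) = 35 + 2*√15 (Y(G) = 35 + √60 = 35 + 2*√15)
C = 1/(35 + 2*√15) ≈ 0.023394
n(95)/(-43896) + C/10004 = (9*√95)/(-43896) + (7/233 - 2*√15/1165)/10004 = (9*√95)*(-1/43896) + (7/233 - 2*√15/1165)*(1/10004) = -3*√95/14632 + (7/2330932 - √15/5827330) = 7/2330932 - 3*√95/14632 - √15/5827330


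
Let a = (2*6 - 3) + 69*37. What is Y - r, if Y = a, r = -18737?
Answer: 21299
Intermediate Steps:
a = 2562 (a = (12 - 3) + 2553 = 9 + 2553 = 2562)
Y = 2562
Y - r = 2562 - 1*(-18737) = 2562 + 18737 = 21299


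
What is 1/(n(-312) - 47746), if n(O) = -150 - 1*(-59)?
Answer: -1/47837 ≈ -2.0904e-5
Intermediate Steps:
n(O) = -91 (n(O) = -150 + 59 = -91)
1/(n(-312) - 47746) = 1/(-91 - 47746) = 1/(-47837) = -1/47837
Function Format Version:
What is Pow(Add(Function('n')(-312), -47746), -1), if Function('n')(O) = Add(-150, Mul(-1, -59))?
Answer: Rational(-1, 47837) ≈ -2.0904e-5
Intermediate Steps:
Function('n')(O) = -91 (Function('n')(O) = Add(-150, 59) = -91)
Pow(Add(Function('n')(-312), -47746), -1) = Pow(Add(-91, -47746), -1) = Pow(-47837, -1) = Rational(-1, 47837)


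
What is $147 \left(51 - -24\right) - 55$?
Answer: $10970$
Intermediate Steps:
$147 \left(51 - -24\right) - 55 = 147 \left(51 + 24\right) - 55 = 147 \cdot 75 - 55 = 11025 - 55 = 10970$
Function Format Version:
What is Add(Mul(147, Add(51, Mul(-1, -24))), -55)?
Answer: 10970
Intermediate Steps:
Add(Mul(147, Add(51, Mul(-1, -24))), -55) = Add(Mul(147, Add(51, 24)), -55) = Add(Mul(147, 75), -55) = Add(11025, -55) = 10970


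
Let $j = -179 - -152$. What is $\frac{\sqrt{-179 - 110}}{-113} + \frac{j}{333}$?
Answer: $- \frac{3}{37} - \frac{17 i}{113} \approx -0.081081 - 0.15044 i$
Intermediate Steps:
$j = -27$ ($j = -179 + 152 = -27$)
$\frac{\sqrt{-179 - 110}}{-113} + \frac{j}{333} = \frac{\sqrt{-179 - 110}}{-113} - \frac{27}{333} = \sqrt{-289} \left(- \frac{1}{113}\right) - \frac{3}{37} = 17 i \left(- \frac{1}{113}\right) - \frac{3}{37} = - \frac{17 i}{113} - \frac{3}{37} = - \frac{3}{37} - \frac{17 i}{113}$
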